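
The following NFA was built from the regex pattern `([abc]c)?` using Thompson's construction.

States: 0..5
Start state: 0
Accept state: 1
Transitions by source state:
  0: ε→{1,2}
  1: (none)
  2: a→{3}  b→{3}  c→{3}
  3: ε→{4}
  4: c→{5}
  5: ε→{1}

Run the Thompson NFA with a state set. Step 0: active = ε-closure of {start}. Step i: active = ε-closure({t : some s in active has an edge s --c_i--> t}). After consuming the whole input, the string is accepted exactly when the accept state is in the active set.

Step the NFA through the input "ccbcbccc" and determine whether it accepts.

initial (ε-close {0}): {0,1,2}
'c' @ 1: {3,4}
'c' @ 2: {1,5}  ✓accept
'b' @ 3: {}  — state set empty
rest 'cbccc' ignored (set empty)
after full input: {}  (accept=1 not in)

Answer: REJECT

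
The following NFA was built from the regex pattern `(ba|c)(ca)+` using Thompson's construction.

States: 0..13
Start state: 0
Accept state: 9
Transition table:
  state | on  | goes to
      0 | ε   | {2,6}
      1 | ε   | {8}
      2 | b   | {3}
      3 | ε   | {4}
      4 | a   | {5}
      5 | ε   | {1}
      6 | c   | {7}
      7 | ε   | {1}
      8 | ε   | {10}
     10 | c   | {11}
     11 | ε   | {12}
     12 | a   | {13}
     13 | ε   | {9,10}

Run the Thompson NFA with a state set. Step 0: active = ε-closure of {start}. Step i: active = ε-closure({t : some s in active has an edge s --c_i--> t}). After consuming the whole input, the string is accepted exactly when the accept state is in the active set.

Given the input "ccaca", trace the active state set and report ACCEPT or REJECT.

start: ε-closure({0}) = {0,2,6}
'c' @ 1: {1,7,8,10}
'c' @ 2: {11,12}
'a' @ 3: {9,10,13}  (accept∈set)
'c' @ 4: {11,12}
'a' @ 5: {9,10,13}  (accept∈set)
after full input: {9,10,13}  (accept=9 in)

Answer: ACCEPT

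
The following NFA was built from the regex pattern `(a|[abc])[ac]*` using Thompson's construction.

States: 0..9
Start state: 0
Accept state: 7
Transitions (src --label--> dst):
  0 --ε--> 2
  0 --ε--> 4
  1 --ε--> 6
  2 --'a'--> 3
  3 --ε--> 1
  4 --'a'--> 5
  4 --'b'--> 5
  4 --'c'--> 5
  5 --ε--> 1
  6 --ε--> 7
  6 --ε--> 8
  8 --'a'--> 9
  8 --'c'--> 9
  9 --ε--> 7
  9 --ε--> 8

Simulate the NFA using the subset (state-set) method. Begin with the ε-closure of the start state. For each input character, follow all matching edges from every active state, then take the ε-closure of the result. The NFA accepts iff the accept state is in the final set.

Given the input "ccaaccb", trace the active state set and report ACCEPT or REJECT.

Answer: REJECT

Steps:
initial (ε-close {0}): {0,2,4}
'c' @ 1: {1,5,6,7,8}  (accept∈set)
'c' @ 2: {7,8,9}  (accept∈set)
'a' @ 3: {7,8,9}  (accept∈set)
'a' @ 4: {7,8,9}  (accept∈set)
'c' @ 5: {7,8,9}  (accept∈set)
'c' @ 6: {7,8,9}  (accept∈set)
'b' @ 7: {}  — dead — no transitions
after full input: {}  (accept=7 not in)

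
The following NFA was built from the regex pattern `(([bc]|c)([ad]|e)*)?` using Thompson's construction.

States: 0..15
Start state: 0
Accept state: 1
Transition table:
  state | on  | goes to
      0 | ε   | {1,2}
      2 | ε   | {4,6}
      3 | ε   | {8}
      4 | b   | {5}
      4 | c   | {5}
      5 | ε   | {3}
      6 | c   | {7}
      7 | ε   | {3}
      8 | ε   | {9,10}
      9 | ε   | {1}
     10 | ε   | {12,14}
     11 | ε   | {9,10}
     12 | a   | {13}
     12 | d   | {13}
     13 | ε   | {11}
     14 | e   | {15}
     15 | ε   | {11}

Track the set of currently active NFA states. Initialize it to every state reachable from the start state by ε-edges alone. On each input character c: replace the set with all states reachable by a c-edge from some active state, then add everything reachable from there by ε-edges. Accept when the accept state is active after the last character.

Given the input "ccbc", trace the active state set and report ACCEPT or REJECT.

Answer: REJECT

Trace:
S₀ = ε-closure({0}) = {0,1,2,4,6}
'c' @ 1: {1,3,5,7,8,9,10,12,14}  ✓accept
'c' @ 2: {}  — no active states
rest 'bc' ignored (set empty)
final: {}; accept 1 not in set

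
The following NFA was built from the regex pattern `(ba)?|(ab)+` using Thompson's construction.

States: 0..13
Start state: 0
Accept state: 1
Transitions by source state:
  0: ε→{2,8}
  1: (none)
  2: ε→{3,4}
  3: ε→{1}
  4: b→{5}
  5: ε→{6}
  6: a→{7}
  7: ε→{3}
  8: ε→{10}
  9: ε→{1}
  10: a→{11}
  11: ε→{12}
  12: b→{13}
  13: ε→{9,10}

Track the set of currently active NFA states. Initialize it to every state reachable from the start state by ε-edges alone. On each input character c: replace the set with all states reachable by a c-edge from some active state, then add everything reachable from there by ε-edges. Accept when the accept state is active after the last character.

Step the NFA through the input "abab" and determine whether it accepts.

initial (ε-close {0}): {0,1,2,3,4,8,10}
'a' @ 1: {11,12}
'b' @ 2: {1,9,10,13}  (accept∈set)
'a' @ 3: {11,12}
'b' @ 4: {1,9,10,13}  (accept∈set)
end set {1,9,10,13} — state 1 in

Answer: ACCEPT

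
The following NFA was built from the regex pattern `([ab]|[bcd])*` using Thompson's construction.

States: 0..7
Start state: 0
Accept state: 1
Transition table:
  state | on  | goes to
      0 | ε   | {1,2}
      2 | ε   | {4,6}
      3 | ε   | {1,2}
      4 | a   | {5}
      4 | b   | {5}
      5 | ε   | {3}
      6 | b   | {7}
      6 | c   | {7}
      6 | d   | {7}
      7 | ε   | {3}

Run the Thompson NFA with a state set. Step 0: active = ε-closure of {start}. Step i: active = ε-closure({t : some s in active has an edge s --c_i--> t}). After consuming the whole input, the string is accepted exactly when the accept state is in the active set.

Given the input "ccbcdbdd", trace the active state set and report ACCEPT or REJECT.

initial (ε-close {0}): {0,1,2,4,6}
'c' @ 1: {1,2,3,4,6,7}  (accept∈set)
'c' @ 2: {1,2,3,4,6,7}  (accept∈set)
'b' @ 3: {1,2,3,4,5,6,7}  (accept∈set)
'c' @ 4: {1,2,3,4,6,7}  (accept∈set)
'd' @ 5: {1,2,3,4,6,7}  (accept∈set)
'b' @ 6: {1,2,3,4,5,6,7}  (accept∈set)
'd' @ 7: {1,2,3,4,6,7}  (accept∈set)
'd' @ 8: {1,2,3,4,6,7}  (accept∈set)
after full input: {1,2,3,4,6,7}  (accept=1 in)

Answer: ACCEPT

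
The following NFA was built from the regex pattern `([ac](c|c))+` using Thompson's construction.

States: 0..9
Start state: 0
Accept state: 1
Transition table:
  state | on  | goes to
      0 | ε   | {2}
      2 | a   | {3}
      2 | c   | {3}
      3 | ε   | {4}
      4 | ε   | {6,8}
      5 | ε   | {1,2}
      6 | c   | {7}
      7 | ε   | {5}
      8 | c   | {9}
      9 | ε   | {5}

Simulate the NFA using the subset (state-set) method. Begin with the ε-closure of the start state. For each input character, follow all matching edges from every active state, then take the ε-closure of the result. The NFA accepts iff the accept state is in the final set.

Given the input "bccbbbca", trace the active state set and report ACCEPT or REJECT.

Answer: REJECT

Derivation:
S₀ = ε-closure({0}) = {0,2}
'b' @ 1: {}  — dead — no transitions
rest 'ccbbbca' ignored (set empty)
end set {} — state 1 not in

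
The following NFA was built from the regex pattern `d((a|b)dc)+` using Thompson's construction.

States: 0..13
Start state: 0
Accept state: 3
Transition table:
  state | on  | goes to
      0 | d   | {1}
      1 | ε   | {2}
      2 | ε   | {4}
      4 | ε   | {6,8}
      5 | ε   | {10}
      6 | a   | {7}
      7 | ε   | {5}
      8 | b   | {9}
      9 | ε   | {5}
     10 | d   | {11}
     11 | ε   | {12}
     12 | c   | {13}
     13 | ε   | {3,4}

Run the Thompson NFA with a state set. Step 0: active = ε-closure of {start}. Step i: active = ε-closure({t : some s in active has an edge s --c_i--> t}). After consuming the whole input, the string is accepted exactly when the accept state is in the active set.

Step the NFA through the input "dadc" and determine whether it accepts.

initial (ε-close {0}): {0}
'd' @ 1: {1,2,4,6,8}
'a' @ 2: {5,7,10}
'd' @ 3: {11,12}
'c' @ 4: {3,4,6,8,13}  ✓accept
final: {3,4,6,8,13}; accept 3 in set

Answer: ACCEPT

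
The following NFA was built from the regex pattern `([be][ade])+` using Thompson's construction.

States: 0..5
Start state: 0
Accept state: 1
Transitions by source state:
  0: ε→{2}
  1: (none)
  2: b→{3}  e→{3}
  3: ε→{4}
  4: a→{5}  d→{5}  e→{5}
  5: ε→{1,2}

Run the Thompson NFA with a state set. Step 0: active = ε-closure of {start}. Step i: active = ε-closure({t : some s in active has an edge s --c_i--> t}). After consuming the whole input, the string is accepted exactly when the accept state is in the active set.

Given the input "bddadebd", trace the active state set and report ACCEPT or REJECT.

initial (ε-close {0}): {0,2}
'b' @ 1: {3,4}
'd' @ 2: {1,2,5}  (accept∈set)
'd' @ 3: {}  — no active states
rest 'adebd' ignored (set empty)
end set {} — state 1 not in

Answer: REJECT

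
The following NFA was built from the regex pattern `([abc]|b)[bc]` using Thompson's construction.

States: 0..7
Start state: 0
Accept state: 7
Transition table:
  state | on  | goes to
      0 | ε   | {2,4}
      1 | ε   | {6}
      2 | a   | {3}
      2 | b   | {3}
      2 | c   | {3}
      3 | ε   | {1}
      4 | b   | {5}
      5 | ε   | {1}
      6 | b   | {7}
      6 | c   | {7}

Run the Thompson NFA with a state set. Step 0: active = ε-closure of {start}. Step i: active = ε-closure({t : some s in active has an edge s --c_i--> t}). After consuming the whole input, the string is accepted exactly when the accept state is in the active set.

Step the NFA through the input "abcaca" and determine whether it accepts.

Answer: REJECT

Trace:
start: ε-closure({0}) = {0,2,4}
'a' @ 1: {1,3,6}
'b' @ 2: {7}  [accepting]
'c' @ 3: {}  — state set empty
rest 'aca' ignored (set empty)
final: {}; accept 7 not in set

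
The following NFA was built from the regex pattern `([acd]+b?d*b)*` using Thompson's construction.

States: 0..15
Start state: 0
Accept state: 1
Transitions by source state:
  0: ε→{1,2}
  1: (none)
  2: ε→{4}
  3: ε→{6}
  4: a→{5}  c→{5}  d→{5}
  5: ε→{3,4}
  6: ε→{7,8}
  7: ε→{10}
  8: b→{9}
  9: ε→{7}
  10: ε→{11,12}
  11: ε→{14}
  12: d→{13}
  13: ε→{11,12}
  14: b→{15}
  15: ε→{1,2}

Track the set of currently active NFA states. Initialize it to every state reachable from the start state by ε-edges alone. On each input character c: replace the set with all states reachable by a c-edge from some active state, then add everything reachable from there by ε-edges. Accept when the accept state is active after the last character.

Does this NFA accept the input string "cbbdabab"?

Answer: ACCEPT

Derivation:
initial (ε-close {0}): {0,1,2,4}
'c' @ 1: {3,4,5,6,7,8,10,11,12,14}
'b' @ 2: {1,2,4,7,9,10,11,12,14,15}  [accepting]
'b' @ 3: {1,2,4,15}  [accepting]
'd' @ 4: {3,4,5,6,7,8,10,11,12,14}
'a' @ 5: {3,4,5,6,7,8,10,11,12,14}
'b' @ 6: {1,2,4,7,9,10,11,12,14,15}  [accepting]
'a' @ 7: {3,4,5,6,7,8,10,11,12,14}
'b' @ 8: {1,2,4,7,9,10,11,12,14,15}  [accepting]
final: {1,2,4,7,9,10,11,12,14,15}; accept 1 in set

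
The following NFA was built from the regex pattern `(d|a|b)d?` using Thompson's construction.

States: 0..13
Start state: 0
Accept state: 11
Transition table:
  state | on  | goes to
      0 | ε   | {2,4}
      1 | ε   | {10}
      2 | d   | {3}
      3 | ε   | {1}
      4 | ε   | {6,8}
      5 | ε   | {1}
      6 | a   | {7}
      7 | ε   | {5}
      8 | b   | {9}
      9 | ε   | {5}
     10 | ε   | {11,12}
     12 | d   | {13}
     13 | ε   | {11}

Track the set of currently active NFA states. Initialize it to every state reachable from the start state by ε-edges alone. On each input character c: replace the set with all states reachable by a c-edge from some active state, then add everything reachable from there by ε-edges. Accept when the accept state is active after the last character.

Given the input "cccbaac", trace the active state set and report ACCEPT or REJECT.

Answer: REJECT

Trace:
initial (ε-close {0}): {0,2,4,6,8}
'c' @ 1: {}  — dead — no transitions
rest 'ccbaac' ignored (set empty)
end set {} — state 11 not in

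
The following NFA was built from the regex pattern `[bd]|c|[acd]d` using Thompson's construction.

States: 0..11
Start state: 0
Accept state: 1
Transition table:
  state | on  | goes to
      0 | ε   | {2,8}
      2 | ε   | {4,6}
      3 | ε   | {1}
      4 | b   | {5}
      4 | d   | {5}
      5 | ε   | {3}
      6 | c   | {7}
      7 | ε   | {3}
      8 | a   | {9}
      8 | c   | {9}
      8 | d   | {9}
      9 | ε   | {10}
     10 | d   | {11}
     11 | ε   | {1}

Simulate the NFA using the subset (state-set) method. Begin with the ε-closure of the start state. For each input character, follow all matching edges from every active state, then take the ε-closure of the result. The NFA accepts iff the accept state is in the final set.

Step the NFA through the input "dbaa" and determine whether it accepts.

initial (ε-close {0}): {0,2,4,6,8}
'd' @ 1: {1,3,5,9,10}  ✓accept
'b' @ 2: {}  — no active states
rest 'aa' ignored (set empty)
final: {}; accept 1 not in set

Answer: REJECT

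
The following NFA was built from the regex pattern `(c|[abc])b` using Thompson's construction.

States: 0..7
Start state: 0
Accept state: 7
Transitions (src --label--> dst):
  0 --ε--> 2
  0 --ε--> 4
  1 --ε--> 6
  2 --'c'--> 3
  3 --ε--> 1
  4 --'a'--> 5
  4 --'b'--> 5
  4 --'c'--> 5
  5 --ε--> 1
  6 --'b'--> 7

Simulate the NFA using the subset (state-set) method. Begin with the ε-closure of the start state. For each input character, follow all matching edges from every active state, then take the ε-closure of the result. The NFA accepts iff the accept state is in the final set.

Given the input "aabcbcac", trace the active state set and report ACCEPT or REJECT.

Answer: REJECT

Trace:
initial (ε-close {0}): {0,2,4}
'a' @ 1: {1,5,6}
'a' @ 2: {}  — state set empty
rest 'bcbcac' ignored (set empty)
after full input: {}  (accept=7 not in)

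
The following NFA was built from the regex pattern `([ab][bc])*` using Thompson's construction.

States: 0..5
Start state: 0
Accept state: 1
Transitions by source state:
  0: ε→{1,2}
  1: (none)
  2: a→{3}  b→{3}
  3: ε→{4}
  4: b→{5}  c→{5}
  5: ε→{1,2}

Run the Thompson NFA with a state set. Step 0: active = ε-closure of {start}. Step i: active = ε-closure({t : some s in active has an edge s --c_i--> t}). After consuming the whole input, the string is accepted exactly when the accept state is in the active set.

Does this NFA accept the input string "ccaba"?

Answer: REJECT

Trace:
S₀ = ε-closure({0}) = {0,1,2}
'c' @ 1: {}  — dead — no transitions
rest 'caba' ignored (set empty)
end set {} — state 1 not in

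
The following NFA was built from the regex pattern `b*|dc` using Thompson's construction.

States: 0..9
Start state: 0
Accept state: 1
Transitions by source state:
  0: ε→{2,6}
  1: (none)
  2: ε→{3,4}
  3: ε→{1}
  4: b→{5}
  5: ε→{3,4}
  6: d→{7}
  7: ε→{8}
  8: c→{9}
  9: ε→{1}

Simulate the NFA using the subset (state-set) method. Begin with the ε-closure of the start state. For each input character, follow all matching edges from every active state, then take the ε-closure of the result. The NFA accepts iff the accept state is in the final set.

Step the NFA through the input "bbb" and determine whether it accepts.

S₀ = ε-closure({0}) = {0,1,2,3,4,6}
'b' @ 1: {1,3,4,5}  (accept∈set)
'b' @ 2: {1,3,4,5}  (accept∈set)
'b' @ 3: {1,3,4,5}  (accept∈set)
end set {1,3,4,5} — state 1 in

Answer: ACCEPT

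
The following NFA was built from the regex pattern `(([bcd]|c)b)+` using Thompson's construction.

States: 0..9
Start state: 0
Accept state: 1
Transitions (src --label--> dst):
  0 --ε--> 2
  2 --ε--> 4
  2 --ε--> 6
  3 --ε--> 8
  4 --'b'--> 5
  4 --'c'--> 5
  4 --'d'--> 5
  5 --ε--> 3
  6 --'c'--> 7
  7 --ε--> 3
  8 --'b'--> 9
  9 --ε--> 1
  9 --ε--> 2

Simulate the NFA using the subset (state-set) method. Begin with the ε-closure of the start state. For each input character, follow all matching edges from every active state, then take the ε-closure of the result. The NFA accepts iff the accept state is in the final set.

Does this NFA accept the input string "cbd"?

start: ε-closure({0}) = {0,2,4,6}
'c' @ 1: {3,5,7,8}
'b' @ 2: {1,2,4,6,9}  ✓accept
'd' @ 3: {3,5,8}
end set {3,5,8} — state 1 not in

Answer: REJECT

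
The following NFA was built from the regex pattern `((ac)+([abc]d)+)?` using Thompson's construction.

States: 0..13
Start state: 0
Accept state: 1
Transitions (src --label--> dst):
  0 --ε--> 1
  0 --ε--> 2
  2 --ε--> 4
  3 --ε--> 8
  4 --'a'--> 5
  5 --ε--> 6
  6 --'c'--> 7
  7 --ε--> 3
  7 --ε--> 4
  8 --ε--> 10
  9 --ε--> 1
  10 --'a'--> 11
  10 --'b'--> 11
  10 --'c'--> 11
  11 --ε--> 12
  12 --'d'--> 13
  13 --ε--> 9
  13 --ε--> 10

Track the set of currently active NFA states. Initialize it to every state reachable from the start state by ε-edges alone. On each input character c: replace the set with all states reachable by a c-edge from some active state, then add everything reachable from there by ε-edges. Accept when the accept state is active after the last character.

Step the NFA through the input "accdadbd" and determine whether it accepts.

Answer: ACCEPT

Derivation:
start: ε-closure({0}) = {0,1,2,4}
'a' @ 1: {5,6}
'c' @ 2: {3,4,7,8,10}
'c' @ 3: {11,12}
'd' @ 4: {1,9,10,13}  (accept∈set)
'a' @ 5: {11,12}
'd' @ 6: {1,9,10,13}  (accept∈set)
'b' @ 7: {11,12}
'd' @ 8: {1,9,10,13}  (accept∈set)
after full input: {1,9,10,13}  (accept=1 in)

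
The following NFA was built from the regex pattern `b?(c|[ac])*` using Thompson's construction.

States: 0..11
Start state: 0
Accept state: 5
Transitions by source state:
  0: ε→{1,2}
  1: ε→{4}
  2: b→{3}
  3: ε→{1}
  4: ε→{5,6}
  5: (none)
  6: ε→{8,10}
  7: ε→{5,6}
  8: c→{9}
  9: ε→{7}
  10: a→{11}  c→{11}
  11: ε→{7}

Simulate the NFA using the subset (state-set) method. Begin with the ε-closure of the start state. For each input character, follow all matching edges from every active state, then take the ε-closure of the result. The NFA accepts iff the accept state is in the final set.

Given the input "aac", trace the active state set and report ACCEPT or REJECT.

S₀ = ε-closure({0}) = {0,1,2,4,5,6,8,10}
'a' @ 1: {5,6,7,8,10,11}  (accept∈set)
'a' @ 2: {5,6,7,8,10,11}  (accept∈set)
'c' @ 3: {5,6,7,8,9,10,11}  (accept∈set)
final: {5,6,7,8,9,10,11}; accept 5 in set

Answer: ACCEPT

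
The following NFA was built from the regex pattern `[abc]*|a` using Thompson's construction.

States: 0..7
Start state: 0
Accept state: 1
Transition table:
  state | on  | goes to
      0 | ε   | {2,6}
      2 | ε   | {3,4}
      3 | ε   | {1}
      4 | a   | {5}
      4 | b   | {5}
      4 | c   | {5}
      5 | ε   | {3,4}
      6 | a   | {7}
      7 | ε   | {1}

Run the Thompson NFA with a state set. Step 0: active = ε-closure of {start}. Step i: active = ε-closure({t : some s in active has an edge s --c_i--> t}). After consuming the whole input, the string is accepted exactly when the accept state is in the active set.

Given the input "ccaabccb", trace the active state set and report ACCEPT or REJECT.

S₀ = ε-closure({0}) = {0,1,2,3,4,6}
'c' @ 1: {1,3,4,5}  [accepting]
'c' @ 2: {1,3,4,5}  [accepting]
'a' @ 3: {1,3,4,5}  [accepting]
'a' @ 4: {1,3,4,5}  [accepting]
'b' @ 5: {1,3,4,5}  [accepting]
'c' @ 6: {1,3,4,5}  [accepting]
'c' @ 7: {1,3,4,5}  [accepting]
'b' @ 8: {1,3,4,5}  [accepting]
end set {1,3,4,5} — state 1 in

Answer: ACCEPT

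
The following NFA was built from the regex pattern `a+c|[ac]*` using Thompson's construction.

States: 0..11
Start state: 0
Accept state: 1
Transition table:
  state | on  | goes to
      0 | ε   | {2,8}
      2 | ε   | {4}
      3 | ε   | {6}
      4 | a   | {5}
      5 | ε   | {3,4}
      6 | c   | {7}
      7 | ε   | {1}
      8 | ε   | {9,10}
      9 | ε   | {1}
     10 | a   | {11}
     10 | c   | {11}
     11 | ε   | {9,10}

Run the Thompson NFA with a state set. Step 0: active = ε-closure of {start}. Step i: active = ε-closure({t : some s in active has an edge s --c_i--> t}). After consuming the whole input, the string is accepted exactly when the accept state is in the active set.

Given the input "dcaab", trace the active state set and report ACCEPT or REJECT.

S₀ = ε-closure({0}) = {0,1,2,4,8,9,10}
'd' @ 1: {}  — state set empty
rest 'caab' ignored (set empty)
end set {} — state 1 not in

Answer: REJECT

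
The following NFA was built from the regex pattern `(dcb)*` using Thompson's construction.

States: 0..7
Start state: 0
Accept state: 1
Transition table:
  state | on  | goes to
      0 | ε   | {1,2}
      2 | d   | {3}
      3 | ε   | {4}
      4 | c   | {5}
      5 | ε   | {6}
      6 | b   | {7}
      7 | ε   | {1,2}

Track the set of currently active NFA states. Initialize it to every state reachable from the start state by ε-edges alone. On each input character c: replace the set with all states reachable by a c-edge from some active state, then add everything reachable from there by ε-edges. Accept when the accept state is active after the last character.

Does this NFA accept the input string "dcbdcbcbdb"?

initial (ε-close {0}): {0,1,2}
'd' @ 1: {3,4}
'c' @ 2: {5,6}
'b' @ 3: {1,2,7}  [accepting]
'd' @ 4: {3,4}
'c' @ 5: {5,6}
'b' @ 6: {1,2,7}  [accepting]
'c' @ 7: {}  — dead — no transitions
rest 'bdb' ignored (set empty)
final: {}; accept 1 not in set

Answer: REJECT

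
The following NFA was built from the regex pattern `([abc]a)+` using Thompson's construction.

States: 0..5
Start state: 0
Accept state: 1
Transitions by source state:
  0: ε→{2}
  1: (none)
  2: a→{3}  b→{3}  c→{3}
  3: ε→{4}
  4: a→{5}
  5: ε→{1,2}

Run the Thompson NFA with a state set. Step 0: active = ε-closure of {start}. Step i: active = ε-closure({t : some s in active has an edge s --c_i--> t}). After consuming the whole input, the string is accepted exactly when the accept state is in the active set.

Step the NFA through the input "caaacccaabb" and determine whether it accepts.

Answer: REJECT

Trace:
initial (ε-close {0}): {0,2}
'c' @ 1: {3,4}
'a' @ 2: {1,2,5}  (accept∈set)
'a' @ 3: {3,4}
'a' @ 4: {1,2,5}  (accept∈set)
'c' @ 5: {3,4}
'c' @ 6: {}  — no active states
rest 'caabb' ignored (set empty)
final: {}; accept 1 not in set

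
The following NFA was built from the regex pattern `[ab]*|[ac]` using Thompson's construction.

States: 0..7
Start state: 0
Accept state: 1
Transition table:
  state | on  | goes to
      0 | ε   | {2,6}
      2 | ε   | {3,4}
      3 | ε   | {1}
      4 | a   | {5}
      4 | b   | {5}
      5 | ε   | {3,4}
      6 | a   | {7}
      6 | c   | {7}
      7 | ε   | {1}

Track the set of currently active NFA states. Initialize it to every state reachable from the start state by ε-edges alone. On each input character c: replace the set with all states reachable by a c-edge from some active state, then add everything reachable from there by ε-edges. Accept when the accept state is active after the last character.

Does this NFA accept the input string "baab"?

initial (ε-close {0}): {0,1,2,3,4,6}
'b' @ 1: {1,3,4,5}  ✓accept
'a' @ 2: {1,3,4,5}  ✓accept
'a' @ 3: {1,3,4,5}  ✓accept
'b' @ 4: {1,3,4,5}  ✓accept
final: {1,3,4,5}; accept 1 in set

Answer: ACCEPT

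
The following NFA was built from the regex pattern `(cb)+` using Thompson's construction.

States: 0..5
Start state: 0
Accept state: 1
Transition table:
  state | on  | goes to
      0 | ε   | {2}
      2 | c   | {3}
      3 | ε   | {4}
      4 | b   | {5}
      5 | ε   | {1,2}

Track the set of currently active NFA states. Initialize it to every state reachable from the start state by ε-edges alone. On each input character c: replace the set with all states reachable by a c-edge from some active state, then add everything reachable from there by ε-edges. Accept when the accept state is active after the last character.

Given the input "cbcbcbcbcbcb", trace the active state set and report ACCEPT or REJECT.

S₀ = ε-closure({0}) = {0,2}
'c' @ 1: {3,4}
'b' @ 2: {1,2,5}  [accepting]
'c' @ 3: {3,4}
'b' @ 4: {1,2,5}  [accepting]
'c' @ 5: {3,4}
'b' @ 6: {1,2,5}  [accepting]
'c' @ 7: {3,4}
'b' @ 8: {1,2,5}  [accepting]
'c' @ 9: {3,4}
'b' @ 10: {1,2,5}  [accepting]
'c' @ 11: {3,4}
'b' @ 12: {1,2,5}  [accepting]
end set {1,2,5} — state 1 in

Answer: ACCEPT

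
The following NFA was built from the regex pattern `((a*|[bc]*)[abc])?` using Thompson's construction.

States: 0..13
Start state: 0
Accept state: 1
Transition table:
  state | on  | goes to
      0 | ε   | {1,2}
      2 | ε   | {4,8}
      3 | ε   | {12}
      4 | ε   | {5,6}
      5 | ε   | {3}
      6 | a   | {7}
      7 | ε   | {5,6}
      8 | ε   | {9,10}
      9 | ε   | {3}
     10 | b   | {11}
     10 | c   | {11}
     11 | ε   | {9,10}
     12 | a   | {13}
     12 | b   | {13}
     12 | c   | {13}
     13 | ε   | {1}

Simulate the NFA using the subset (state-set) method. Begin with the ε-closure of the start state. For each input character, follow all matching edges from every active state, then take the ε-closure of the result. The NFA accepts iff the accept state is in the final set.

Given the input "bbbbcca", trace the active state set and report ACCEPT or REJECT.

S₀ = ε-closure({0}) = {0,1,2,3,4,5,6,8,9,10,12}
'b' @ 1: {1,3,9,10,11,12,13}  [accepting]
'b' @ 2: {1,3,9,10,11,12,13}  [accepting]
'b' @ 3: {1,3,9,10,11,12,13}  [accepting]
'b' @ 4: {1,3,9,10,11,12,13}  [accepting]
'c' @ 5: {1,3,9,10,11,12,13}  [accepting]
'c' @ 6: {1,3,9,10,11,12,13}  [accepting]
'a' @ 7: {1,13}  [accepting]
final: {1,13}; accept 1 in set

Answer: ACCEPT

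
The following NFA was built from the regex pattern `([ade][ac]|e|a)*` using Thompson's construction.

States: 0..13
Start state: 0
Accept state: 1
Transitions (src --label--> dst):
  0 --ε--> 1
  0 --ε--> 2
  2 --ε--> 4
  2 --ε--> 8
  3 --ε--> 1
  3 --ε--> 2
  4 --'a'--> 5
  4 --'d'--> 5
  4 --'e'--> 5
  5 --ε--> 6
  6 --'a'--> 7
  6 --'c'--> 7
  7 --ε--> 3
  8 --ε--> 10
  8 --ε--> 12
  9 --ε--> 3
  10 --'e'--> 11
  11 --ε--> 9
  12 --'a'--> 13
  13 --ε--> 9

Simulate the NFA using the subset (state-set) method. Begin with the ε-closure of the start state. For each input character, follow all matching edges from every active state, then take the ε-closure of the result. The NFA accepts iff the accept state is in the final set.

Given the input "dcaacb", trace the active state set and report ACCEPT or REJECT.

S₀ = ε-closure({0}) = {0,1,2,4,8,10,12}
'd' @ 1: {5,6}
'c' @ 2: {1,2,3,4,7,8,10,12}  ✓accept
'a' @ 3: {1,2,3,4,5,6,8,9,10,12,13}  ✓accept
'a' @ 4: {1,2,3,4,5,6,7,8,9,10,12,13}  ✓accept
'c' @ 5: {1,2,3,4,7,8,10,12}  ✓accept
'b' @ 6: {}  — no active states
final: {}; accept 1 not in set

Answer: REJECT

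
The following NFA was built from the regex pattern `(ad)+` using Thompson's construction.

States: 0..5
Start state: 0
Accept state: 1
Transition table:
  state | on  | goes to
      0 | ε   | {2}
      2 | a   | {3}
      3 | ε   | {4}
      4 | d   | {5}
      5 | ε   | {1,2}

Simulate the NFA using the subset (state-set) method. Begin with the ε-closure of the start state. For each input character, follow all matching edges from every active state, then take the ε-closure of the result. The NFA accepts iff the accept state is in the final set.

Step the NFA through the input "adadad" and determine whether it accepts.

initial (ε-close {0}): {0,2}
'a' @ 1: {3,4}
'd' @ 2: {1,2,5}  [accepting]
'a' @ 3: {3,4}
'd' @ 4: {1,2,5}  [accepting]
'a' @ 5: {3,4}
'd' @ 6: {1,2,5}  [accepting]
after full input: {1,2,5}  (accept=1 in)

Answer: ACCEPT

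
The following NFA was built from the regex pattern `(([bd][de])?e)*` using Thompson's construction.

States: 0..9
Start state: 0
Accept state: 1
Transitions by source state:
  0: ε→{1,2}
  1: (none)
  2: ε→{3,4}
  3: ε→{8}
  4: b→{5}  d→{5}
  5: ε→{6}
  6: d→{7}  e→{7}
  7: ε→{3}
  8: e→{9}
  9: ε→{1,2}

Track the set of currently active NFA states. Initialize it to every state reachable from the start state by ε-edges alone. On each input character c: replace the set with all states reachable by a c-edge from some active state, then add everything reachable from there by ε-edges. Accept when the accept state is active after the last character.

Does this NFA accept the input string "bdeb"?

Answer: REJECT

Derivation:
initial (ε-close {0}): {0,1,2,3,4,8}
'b' @ 1: {5,6}
'd' @ 2: {3,7,8}
'e' @ 3: {1,2,3,4,8,9}  (accept∈set)
'b' @ 4: {5,6}
final: {5,6}; accept 1 not in set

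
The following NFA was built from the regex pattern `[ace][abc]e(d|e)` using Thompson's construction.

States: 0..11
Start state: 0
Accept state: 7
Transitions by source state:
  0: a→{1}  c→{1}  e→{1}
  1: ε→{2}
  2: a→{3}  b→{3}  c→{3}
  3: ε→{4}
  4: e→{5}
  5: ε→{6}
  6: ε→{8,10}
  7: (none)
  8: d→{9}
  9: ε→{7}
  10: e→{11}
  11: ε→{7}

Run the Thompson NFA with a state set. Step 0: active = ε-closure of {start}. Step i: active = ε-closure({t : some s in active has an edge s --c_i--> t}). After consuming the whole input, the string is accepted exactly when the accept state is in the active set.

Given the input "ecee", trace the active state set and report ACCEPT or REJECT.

Answer: ACCEPT

Derivation:
initial (ε-close {0}): {0}
'e' @ 1: {1,2}
'c' @ 2: {3,4}
'e' @ 3: {5,6,8,10}
'e' @ 4: {7,11}  (accept∈set)
end set {7,11} — state 7 in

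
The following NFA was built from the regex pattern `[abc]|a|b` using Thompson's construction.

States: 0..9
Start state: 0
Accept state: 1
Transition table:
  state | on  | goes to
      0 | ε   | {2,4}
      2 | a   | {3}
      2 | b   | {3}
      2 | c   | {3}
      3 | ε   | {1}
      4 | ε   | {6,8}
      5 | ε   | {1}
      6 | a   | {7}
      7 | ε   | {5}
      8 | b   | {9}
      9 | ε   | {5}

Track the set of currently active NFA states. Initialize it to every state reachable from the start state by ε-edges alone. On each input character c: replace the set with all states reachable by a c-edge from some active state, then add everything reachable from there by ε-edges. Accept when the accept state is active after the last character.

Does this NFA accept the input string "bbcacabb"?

S₀ = ε-closure({0}) = {0,2,4,6,8}
'b' @ 1: {1,3,5,9}  [accepting]
'b' @ 2: {}  — state set empty
rest 'cacabb' ignored (set empty)
end set {} — state 1 not in

Answer: REJECT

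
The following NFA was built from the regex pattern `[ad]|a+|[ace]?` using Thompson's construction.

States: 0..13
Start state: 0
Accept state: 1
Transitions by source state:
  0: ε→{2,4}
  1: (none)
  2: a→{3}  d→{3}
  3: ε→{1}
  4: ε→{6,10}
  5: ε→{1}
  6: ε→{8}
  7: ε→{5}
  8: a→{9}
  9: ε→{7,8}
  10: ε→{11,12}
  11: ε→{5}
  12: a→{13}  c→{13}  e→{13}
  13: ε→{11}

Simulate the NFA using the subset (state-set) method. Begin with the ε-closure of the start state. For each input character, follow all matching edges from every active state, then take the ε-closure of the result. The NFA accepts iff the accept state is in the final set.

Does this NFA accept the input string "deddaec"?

start: ε-closure({0}) = {0,1,2,4,5,6,8,10,11,12}
'd' @ 1: {1,3}  ✓accept
'e' @ 2: {}  — no active states
rest 'ddaec' ignored (set empty)
after full input: {}  (accept=1 not in)

Answer: REJECT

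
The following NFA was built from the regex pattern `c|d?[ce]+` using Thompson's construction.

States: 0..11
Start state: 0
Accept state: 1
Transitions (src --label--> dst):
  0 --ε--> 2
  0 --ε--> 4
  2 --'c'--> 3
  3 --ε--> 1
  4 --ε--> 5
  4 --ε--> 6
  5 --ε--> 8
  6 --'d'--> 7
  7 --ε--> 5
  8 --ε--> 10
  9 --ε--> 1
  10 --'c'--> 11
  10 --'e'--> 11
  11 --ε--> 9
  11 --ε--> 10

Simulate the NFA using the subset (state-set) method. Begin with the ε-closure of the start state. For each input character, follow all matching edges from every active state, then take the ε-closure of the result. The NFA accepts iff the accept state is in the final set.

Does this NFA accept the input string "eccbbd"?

start: ε-closure({0}) = {0,2,4,5,6,8,10}
'e' @ 1: {1,9,10,11}  [accepting]
'c' @ 2: {1,9,10,11}  [accepting]
'c' @ 3: {1,9,10,11}  [accepting]
'b' @ 4: {}  — no active states
rest 'bd' ignored (set empty)
final: {}; accept 1 not in set

Answer: REJECT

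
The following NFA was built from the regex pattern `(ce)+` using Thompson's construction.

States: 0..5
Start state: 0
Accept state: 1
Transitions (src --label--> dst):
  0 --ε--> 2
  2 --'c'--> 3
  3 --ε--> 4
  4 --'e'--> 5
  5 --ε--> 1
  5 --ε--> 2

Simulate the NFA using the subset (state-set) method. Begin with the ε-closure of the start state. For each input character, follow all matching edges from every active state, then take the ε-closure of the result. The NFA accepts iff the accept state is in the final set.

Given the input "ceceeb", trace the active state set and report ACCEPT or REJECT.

Answer: REJECT

Steps:
start: ε-closure({0}) = {0,2}
'c' @ 1: {3,4}
'e' @ 2: {1,2,5}  [accepting]
'c' @ 3: {3,4}
'e' @ 4: {1,2,5}  [accepting]
'e' @ 5: {}  — state set empty
rest 'b' ignored (set empty)
end set {} — state 1 not in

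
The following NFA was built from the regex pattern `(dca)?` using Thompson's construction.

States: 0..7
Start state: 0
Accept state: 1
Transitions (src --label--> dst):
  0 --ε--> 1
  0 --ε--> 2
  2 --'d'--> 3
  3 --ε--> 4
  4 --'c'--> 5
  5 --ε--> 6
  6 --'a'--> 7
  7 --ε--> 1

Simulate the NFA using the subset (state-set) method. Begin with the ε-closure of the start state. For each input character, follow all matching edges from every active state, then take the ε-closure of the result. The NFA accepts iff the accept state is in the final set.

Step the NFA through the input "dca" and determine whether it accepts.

S₀ = ε-closure({0}) = {0,1,2}
'd' @ 1: {3,4}
'c' @ 2: {5,6}
'a' @ 3: {1,7}  (accept∈set)
final: {1,7}; accept 1 in set

Answer: ACCEPT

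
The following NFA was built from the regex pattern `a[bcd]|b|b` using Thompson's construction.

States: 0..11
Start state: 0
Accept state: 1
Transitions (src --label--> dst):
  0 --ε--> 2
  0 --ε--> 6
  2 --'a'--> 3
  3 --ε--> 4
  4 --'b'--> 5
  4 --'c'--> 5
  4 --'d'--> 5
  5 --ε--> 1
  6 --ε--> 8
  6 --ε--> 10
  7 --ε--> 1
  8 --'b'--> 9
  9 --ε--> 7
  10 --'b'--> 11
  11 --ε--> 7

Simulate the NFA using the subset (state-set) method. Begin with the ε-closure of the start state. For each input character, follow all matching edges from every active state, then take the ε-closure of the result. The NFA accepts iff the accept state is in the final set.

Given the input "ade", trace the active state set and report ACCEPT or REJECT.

start: ε-closure({0}) = {0,2,6,8,10}
'a' @ 1: {3,4}
'd' @ 2: {1,5}  [accepting]
'e' @ 3: {}  — state set empty
after full input: {}  (accept=1 not in)

Answer: REJECT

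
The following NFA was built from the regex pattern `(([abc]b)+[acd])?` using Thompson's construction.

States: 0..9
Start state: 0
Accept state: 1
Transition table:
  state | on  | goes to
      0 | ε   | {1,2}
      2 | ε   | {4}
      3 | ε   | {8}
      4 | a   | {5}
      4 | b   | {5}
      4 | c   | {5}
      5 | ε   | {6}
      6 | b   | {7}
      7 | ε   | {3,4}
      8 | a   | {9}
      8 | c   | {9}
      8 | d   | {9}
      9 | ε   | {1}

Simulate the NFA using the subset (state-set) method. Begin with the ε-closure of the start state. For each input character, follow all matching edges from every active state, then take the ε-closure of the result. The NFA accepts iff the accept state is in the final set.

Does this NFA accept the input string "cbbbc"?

Answer: ACCEPT

Steps:
S₀ = ε-closure({0}) = {0,1,2,4}
'c' @ 1: {5,6}
'b' @ 2: {3,4,7,8}
'b' @ 3: {5,6}
'b' @ 4: {3,4,7,8}
'c' @ 5: {1,5,6,9}  (accept∈set)
final: {1,5,6,9}; accept 1 in set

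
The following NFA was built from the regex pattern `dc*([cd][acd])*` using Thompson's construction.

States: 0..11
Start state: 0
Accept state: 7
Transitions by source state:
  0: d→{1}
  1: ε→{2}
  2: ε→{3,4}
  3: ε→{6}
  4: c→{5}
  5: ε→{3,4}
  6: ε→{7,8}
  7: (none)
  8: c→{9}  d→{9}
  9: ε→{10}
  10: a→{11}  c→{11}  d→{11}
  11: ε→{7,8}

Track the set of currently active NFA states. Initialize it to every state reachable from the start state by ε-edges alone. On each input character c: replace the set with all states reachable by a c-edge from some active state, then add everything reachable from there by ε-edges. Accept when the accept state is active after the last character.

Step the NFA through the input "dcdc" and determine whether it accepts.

start: ε-closure({0}) = {0}
'd' @ 1: {1,2,3,4,6,7,8}  ✓accept
'c' @ 2: {3,4,5,6,7,8,9,10}  ✓accept
'd' @ 3: {7,8,9,10,11}  ✓accept
'c' @ 4: {7,8,9,10,11}  ✓accept
after full input: {7,8,9,10,11}  (accept=7 in)

Answer: ACCEPT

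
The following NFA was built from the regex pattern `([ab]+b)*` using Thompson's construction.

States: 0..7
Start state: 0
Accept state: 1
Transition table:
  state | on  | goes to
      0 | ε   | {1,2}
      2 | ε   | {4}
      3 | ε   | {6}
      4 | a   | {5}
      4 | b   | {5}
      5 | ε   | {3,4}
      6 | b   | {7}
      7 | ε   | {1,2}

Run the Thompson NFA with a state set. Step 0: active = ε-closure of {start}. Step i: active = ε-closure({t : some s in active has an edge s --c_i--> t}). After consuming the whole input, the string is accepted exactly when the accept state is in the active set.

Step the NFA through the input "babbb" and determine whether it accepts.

initial (ε-close {0}): {0,1,2,4}
'b' @ 1: {3,4,5,6}
'a' @ 2: {3,4,5,6}
'b' @ 3: {1,2,3,4,5,6,7}  [accepting]
'b' @ 4: {1,2,3,4,5,6,7}  [accepting]
'b' @ 5: {1,2,3,4,5,6,7}  [accepting]
final: {1,2,3,4,5,6,7}; accept 1 in set

Answer: ACCEPT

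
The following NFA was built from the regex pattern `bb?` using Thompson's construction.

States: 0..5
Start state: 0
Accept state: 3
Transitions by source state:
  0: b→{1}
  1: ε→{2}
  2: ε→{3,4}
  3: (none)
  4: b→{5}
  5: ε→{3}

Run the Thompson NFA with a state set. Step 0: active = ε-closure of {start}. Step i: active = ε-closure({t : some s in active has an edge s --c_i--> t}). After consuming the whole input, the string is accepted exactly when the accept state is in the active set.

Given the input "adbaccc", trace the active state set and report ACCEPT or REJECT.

Answer: REJECT

Derivation:
initial (ε-close {0}): {0}
'a' @ 1: {}  — state set empty
rest 'dbaccc' ignored (set empty)
after full input: {}  (accept=3 not in)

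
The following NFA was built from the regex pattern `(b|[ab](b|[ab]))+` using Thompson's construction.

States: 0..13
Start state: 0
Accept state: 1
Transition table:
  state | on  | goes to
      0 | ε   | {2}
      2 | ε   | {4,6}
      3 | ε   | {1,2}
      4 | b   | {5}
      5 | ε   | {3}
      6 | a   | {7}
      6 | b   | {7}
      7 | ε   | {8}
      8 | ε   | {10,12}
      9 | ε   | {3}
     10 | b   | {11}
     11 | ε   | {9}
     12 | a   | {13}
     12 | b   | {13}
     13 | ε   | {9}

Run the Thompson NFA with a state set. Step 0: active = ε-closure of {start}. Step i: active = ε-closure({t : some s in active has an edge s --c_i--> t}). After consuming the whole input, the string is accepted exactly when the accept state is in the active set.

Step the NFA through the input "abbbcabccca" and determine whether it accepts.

S₀ = ε-closure({0}) = {0,2,4,6}
'a' @ 1: {7,8,10,12}
'b' @ 2: {1,2,3,4,6,9,11,13}  [accepting]
'b' @ 3: {1,2,3,4,5,6,7,8,10,12}  [accepting]
'b' @ 4: {1,2,3,4,5,6,7,8,9,10,11,12,13}  [accepting]
'c' @ 5: {}  — dead — no transitions
rest 'abccca' ignored (set empty)
end set {} — state 1 not in

Answer: REJECT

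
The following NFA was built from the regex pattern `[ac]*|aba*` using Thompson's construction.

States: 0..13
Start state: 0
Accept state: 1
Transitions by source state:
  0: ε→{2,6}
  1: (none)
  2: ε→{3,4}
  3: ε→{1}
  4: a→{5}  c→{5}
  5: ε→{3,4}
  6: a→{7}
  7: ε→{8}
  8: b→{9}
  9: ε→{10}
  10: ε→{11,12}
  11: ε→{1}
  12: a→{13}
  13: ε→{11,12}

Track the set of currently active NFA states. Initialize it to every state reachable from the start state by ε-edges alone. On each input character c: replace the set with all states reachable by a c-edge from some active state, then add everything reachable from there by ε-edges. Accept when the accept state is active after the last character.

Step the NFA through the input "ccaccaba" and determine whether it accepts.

S₀ = ε-closure({0}) = {0,1,2,3,4,6}
'c' @ 1: {1,3,4,5}  (accept∈set)
'c' @ 2: {1,3,4,5}  (accept∈set)
'a' @ 3: {1,3,4,5}  (accept∈set)
'c' @ 4: {1,3,4,5}  (accept∈set)
'c' @ 5: {1,3,4,5}  (accept∈set)
'a' @ 6: {1,3,4,5}  (accept∈set)
'b' @ 7: {}  — state set empty
rest 'a' ignored (set empty)
end set {} — state 1 not in

Answer: REJECT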